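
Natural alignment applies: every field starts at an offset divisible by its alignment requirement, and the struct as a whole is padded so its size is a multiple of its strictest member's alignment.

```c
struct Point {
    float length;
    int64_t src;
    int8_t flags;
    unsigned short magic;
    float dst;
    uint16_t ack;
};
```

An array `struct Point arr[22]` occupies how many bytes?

@0: length [4B, align 4] → 4
+4 pad (align 8)
@8: src [8B, align 8] → 16
@16: flags [1B, align 1] → 17
+1 pad (align 2)
@18: magic [2B, align 2] → 20
@20: dst [4B, align 4] → 24
@24: ack [2B, align 2] → 26
+6 tail pad (align 8)
size 32, align 8
array of 22: 22 × 32 = 704

704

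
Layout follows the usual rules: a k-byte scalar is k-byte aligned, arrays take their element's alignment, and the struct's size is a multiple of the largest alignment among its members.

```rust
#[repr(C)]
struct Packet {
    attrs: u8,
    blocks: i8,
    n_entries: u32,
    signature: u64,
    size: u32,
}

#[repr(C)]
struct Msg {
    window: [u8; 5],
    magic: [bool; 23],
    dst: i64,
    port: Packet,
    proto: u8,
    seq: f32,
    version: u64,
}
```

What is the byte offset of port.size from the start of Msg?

56

Packet: @0: attrs [1B, align 1] → 1; @1: blocks [1B, align 1] → 2; +2 pad (align 4); @4: n_entries [4B, align 4] → 8; @8: signature [8B, align 8] → 16; @16: size [4B, align 4] → 20; +4 tail pad (align 8); size 24, align 8
@0: window [5B, align 1] → 5
@5: magic [23B, align 1] → 28
+4 pad (align 8)
@32: dst [8B, align 8] → 40
@40: port [24B, align 8] → 64
within Packet: size at 16
40 + 16 = 56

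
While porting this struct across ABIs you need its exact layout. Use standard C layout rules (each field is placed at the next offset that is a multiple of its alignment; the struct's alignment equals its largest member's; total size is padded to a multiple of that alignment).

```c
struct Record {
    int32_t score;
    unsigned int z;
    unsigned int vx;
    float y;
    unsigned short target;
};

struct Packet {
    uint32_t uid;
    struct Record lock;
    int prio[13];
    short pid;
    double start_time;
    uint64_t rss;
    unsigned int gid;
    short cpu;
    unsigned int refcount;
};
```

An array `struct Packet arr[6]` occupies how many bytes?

Record: score at 0 (size 4, align 4) → ends 4; z at 4 (size 4, align 4) → ends 8; vx at 8 (size 4, align 4) → ends 12; y at 12 (size 4, align 4) → ends 16; target at 16 (size 2, align 2) → ends 18; tail pad 2 to reach multiple of 4; total 20 bytes, alignment 4
uid at 0 (size 4, align 4) → ends 4
lock at 4 (size 20, align 4) → ends 24
prio at 24 (size 52, align 4) → ends 76
pid at 76 (size 2, align 2) → ends 78
pad 2 to align 8 for start_time
start_time at 80 (size 8, align 8) → ends 88
rss at 88 (size 8, align 8) → ends 96
gid at 96 (size 4, align 4) → ends 100
cpu at 100 (size 2, align 2) → ends 102
pad 2 to align 4 for refcount
refcount at 104 (size 4, align 4) → ends 108
tail pad 4 to reach multiple of 8
total 112 bytes, alignment 8
array of 6: 6 × 112 = 672

672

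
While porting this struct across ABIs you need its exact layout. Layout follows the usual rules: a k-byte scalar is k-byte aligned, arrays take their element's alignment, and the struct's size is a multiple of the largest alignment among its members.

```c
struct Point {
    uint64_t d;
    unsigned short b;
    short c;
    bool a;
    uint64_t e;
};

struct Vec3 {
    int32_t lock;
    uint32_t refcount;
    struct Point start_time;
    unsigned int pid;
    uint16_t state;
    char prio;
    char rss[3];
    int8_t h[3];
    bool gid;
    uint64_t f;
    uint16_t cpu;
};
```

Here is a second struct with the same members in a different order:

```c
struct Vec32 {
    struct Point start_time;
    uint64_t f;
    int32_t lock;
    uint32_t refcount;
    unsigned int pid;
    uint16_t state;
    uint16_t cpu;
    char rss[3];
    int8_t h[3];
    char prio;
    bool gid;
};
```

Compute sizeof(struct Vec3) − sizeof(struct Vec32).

Point: 0..8  d  (8B, 8-aligned); 8..10  b  (2B, 2-aligned); 10..12  c  (2B, 2-aligned); 12..13  a  (1B, 1-aligned); 13..16  -- padding (3B); 16..24  e  (8B, 8-aligned); sizeof = 24, alignof = 8
0..4  lock  (4B, 4-aligned)
4..8  refcount  (4B, 4-aligned)
8..32  start_time  (24B, 8-aligned)
32..36  pid  (4B, 4-aligned)
36..38  state  (2B, 2-aligned)
38..39  prio  (1B, 1-aligned)
39..42  rss  (3B, 1-aligned)
42..45  h  (3B, 1-aligned)
45..46  gid  (1B, 1-aligned)
46..48  -- padding (2B)
48..56  f  (8B, 8-aligned)
56..58  cpu  (2B, 2-aligned)
58..64  -- tail padding (6B)
sizeof = 64, alignof = 8
— Vec32 —
0..24  start_time  (24B, 8-aligned)
24..32  f  (8B, 8-aligned)
32..36  lock  (4B, 4-aligned)
36..40  refcount  (4B, 4-aligned)
40..44  pid  (4B, 4-aligned)
44..46  state  (2B, 2-aligned)
46..48  cpu  (2B, 2-aligned)
48..51  rss  (3B, 1-aligned)
51..54  h  (3B, 1-aligned)
54..55  prio  (1B, 1-aligned)
55..56  gid  (1B, 1-aligned)
sizeof = 56, alignof = 8
64 − 56 = 8

8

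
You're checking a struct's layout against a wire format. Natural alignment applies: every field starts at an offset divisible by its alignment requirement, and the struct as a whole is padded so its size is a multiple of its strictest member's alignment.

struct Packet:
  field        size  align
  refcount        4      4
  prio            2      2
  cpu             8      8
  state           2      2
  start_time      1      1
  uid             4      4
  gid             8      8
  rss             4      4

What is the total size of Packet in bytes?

40 bytes

refcount at 0 (size 4, align 4) → ends 4
prio at 4 (size 2, align 2) → ends 6
pad 2 to align 8 for cpu
cpu at 8 (size 8, align 8) → ends 16
state at 16 (size 2, align 2) → ends 18
start_time at 18 (size 1, align 1) → ends 19
pad 1 to align 4 for uid
uid at 20 (size 4, align 4) → ends 24
gid at 24 (size 8, align 8) → ends 32
rss at 32 (size 4, align 4) → ends 36
tail pad 4 to reach multiple of 8
total 40 bytes, alignment 8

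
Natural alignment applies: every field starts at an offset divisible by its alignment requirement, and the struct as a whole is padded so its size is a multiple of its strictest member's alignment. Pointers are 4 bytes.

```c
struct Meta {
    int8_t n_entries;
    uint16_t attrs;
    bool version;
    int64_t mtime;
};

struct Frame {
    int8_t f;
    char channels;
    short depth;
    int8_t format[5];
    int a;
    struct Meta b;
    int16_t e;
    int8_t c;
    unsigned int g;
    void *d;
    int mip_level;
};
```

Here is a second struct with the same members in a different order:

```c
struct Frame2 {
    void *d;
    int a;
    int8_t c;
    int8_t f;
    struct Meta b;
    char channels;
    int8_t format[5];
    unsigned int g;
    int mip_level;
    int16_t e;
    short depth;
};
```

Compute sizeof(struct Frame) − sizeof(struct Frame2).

Meta: @0: n_entries [1B, align 1] → 1; +1 pad (align 2); @2: attrs [2B, align 2] → 4; @4: version [1B, align 1] → 5; +3 pad (align 8); @8: mtime [8B, align 8] → 16; size 16, align 8
@0: f [1B, align 1] → 1
@1: channels [1B, align 1] → 2
@2: depth [2B, align 2] → 4
@4: format [5B, align 1] → 9
+3 pad (align 4)
@12: a [4B, align 4] → 16
@16: b [16B, align 8] → 32
@32: e [2B, align 2] → 34
@34: c [1B, align 1] → 35
+1 pad (align 4)
@36: g [4B, align 4] → 40
@40: d [4B, align 4] → 44
@44: mip_level [4B, align 4] → 48
size 48, align 8
— Frame2 —
@0: d [4B, align 4] → 4
@4: a [4B, align 4] → 8
@8: c [1B, align 1] → 9
@9: f [1B, align 1] → 10
+6 pad (align 8)
@16: b [16B, align 8] → 32
@32: channels [1B, align 1] → 33
@33: format [5B, align 1] → 38
+2 pad (align 4)
@40: g [4B, align 4] → 44
@44: mip_level [4B, align 4] → 48
@48: e [2B, align 2] → 50
@50: depth [2B, align 2] → 52
+4 tail pad (align 8)
size 56, align 8
48 − 56 = -8

-8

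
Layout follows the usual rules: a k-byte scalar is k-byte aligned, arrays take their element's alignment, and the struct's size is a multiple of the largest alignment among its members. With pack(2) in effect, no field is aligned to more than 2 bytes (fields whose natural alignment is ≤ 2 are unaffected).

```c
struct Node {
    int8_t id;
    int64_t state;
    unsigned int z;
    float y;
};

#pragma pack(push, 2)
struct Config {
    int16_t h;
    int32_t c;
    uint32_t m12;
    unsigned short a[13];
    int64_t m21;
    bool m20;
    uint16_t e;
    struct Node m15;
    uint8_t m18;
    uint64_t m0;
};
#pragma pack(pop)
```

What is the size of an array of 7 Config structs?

Node: @0: id [1B, align 1] → 1; +7 pad (align 8); @8: state [8B, align 8] → 16; @16: z [4B, align 4] → 20; @20: y [4B, align 4] → 24; size 24, align 8
@0: h [2B, align 2] → 2
@2: c [4B, align 2] → 6
@6: m12 [4B, align 2] → 10
@10: a [26B, align 2] → 36
@36: m21 [8B, align 2] → 44
@44: m20 [1B, align 1] → 45
+1 pad (align 2)
@46: e [2B, align 2] → 48
@48: m15 [24B, align 2] → 72
@72: m18 [1B, align 1] → 73
+1 pad (align 2)
@74: m0 [8B, align 2] → 82
size 82, align 2
array of 7: 7 × 82 = 574

574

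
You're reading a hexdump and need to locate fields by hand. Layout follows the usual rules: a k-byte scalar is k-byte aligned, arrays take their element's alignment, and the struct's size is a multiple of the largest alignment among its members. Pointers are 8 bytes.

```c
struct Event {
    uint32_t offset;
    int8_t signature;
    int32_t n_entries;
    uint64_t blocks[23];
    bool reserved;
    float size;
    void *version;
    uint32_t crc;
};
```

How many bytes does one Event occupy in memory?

0..4  offset  (4B, 4-aligned)
4..5  signature  (1B, 1-aligned)
5..8  -- padding (3B)
8..12  n_entries  (4B, 4-aligned)
12..16  -- padding (4B)
16..200  blocks  (184B, 8-aligned)
200..201  reserved  (1B, 1-aligned)
201..204  -- padding (3B)
204..208  size  (4B, 4-aligned)
208..216  version  (8B, 8-aligned)
216..220  crc  (4B, 4-aligned)
220..224  -- tail padding (4B)
sizeof = 224, alignof = 8

224 bytes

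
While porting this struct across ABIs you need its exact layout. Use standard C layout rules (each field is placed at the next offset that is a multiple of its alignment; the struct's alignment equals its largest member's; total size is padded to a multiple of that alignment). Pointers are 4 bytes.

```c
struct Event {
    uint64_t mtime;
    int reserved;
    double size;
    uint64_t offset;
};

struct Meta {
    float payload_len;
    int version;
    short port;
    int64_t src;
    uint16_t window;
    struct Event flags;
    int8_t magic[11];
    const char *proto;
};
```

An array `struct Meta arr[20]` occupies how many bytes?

1600

Event: 0..8  mtime  (8B, 8-aligned); 8..12  reserved  (4B, 4-aligned); 12..16  -- padding (4B); 16..24  size  (8B, 8-aligned); 24..32  offset  (8B, 8-aligned); sizeof = 32, alignof = 8
0..4  payload_len  (4B, 4-aligned)
4..8  version  (4B, 4-aligned)
8..10  port  (2B, 2-aligned)
10..16  -- padding (6B)
16..24  src  (8B, 8-aligned)
24..26  window  (2B, 2-aligned)
26..32  -- padding (6B)
32..64  flags  (32B, 8-aligned)
64..75  magic  (11B, 1-aligned)
75..76  -- padding (1B)
76..80  proto  (4B, 4-aligned)
sizeof = 80, alignof = 8
array of 20: 20 × 80 = 1600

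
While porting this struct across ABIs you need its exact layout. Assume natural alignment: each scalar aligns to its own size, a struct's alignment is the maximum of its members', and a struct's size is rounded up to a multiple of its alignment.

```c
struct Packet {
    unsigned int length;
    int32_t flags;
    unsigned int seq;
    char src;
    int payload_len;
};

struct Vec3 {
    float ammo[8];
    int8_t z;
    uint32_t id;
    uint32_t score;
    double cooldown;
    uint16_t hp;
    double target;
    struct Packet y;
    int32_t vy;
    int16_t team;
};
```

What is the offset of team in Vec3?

Packet: @0: length [4B, align 4] → 4; @4: flags [4B, align 4] → 8; @8: seq [4B, align 4] → 12; @12: src [1B, align 1] → 13; +3 pad (align 4); @16: payload_len [4B, align 4] → 20; size 20, align 4
@0: ammo [32B, align 4] → 32
@32: z [1B, align 1] → 33
+3 pad (align 4)
@36: id [4B, align 4] → 40
@40: score [4B, align 4] → 44
+4 pad (align 8)
@48: cooldown [8B, align 8] → 56
@56: hp [2B, align 2] → 58
+6 pad (align 8)
@64: target [8B, align 8] → 72
@72: y [20B, align 4] → 92
@92: vy [4B, align 4] → 96
@96: team [2B, align 2] → 98

96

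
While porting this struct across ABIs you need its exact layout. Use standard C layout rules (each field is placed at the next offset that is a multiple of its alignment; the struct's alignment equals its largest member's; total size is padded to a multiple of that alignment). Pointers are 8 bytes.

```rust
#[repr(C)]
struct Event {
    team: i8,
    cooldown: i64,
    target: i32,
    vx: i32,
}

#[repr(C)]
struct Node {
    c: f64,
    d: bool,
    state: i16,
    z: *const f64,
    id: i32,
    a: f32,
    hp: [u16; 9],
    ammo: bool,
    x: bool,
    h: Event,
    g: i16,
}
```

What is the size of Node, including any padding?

Event: 0..1  team  (1B, 1-aligned); 1..8  -- padding (7B); 8..16  cooldown  (8B, 8-aligned); 16..20  target  (4B, 4-aligned); 20..24  vx  (4B, 4-aligned); sizeof = 24, alignof = 8
0..8  c  (8B, 8-aligned)
8..9  d  (1B, 1-aligned)
9..10  -- padding (1B)
10..12  state  (2B, 2-aligned)
12..16  -- padding (4B)
16..24  z  (8B, 8-aligned)
24..28  id  (4B, 4-aligned)
28..32  a  (4B, 4-aligned)
32..50  hp  (18B, 2-aligned)
50..51  ammo  (1B, 1-aligned)
51..52  x  (1B, 1-aligned)
52..56  -- padding (4B)
56..80  h  (24B, 8-aligned)
80..82  g  (2B, 2-aligned)
82..88  -- tail padding (6B)
sizeof = 88, alignof = 8

88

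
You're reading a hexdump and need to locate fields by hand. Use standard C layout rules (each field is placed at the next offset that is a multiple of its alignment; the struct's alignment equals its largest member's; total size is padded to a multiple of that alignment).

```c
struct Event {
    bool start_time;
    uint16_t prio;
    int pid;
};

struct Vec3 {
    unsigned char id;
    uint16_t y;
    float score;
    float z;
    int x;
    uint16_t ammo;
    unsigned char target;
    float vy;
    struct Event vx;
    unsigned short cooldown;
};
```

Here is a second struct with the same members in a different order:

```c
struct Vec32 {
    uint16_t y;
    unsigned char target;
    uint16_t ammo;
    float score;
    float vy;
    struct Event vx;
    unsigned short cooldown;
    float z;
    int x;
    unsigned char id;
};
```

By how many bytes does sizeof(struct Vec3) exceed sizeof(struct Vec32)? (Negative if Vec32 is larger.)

Event: 0..1  start_time  (1B, 1-aligned); 1..2  -- padding (1B); 2..4  prio  (2B, 2-aligned); 4..8  pid  (4B, 4-aligned); sizeof = 8, alignof = 4
0..1  id  (1B, 1-aligned)
1..2  -- padding (1B)
2..4  y  (2B, 2-aligned)
4..8  score  (4B, 4-aligned)
8..12  z  (4B, 4-aligned)
12..16  x  (4B, 4-aligned)
16..18  ammo  (2B, 2-aligned)
18..19  target  (1B, 1-aligned)
19..20  -- padding (1B)
20..24  vy  (4B, 4-aligned)
24..32  vx  (8B, 4-aligned)
32..34  cooldown  (2B, 2-aligned)
34..36  -- tail padding (2B)
sizeof = 36, alignof = 4
— Vec32 —
0..2  y  (2B, 2-aligned)
2..3  target  (1B, 1-aligned)
3..4  -- padding (1B)
4..6  ammo  (2B, 2-aligned)
6..8  -- padding (2B)
8..12  score  (4B, 4-aligned)
12..16  vy  (4B, 4-aligned)
16..24  vx  (8B, 4-aligned)
24..26  cooldown  (2B, 2-aligned)
26..28  -- padding (2B)
28..32  z  (4B, 4-aligned)
32..36  x  (4B, 4-aligned)
36..37  id  (1B, 1-aligned)
37..40  -- tail padding (3B)
sizeof = 40, alignof = 4
36 − 40 = -4

-4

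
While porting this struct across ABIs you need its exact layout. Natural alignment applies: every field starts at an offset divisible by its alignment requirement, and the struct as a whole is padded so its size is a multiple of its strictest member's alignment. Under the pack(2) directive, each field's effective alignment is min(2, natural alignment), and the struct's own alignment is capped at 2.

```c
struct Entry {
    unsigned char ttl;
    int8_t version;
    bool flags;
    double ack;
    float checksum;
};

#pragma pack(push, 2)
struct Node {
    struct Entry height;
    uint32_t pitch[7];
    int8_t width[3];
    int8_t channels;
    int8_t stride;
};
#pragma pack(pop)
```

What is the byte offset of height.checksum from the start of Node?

16

Entry: @0: ttl [1B, align 1] → 1; @1: version [1B, align 1] → 2; @2: flags [1B, align 1] → 3; +5 pad (align 8); @8: ack [8B, align 8] → 16; @16: checksum [4B, align 4] → 20; +4 tail pad (align 8); size 24, align 8
@0: height [24B, align 2] → 24
within Entry: checksum at 16
0 + 16 = 16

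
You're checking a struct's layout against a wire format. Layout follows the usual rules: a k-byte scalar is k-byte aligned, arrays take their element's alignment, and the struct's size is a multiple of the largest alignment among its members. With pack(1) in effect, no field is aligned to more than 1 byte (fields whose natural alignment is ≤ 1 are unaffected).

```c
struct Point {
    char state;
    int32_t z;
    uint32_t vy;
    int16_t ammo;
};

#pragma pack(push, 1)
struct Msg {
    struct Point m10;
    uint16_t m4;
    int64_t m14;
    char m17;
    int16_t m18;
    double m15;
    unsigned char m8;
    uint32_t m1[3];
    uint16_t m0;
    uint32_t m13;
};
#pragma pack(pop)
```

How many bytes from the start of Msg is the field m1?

38

Point: state at 0 (size 1, align 1) → ends 1; pad 3 to align 4 for z; z at 4 (size 4, align 4) → ends 8; vy at 8 (size 4, align 4) → ends 12; ammo at 12 (size 2, align 2) → ends 14; tail pad 2 to reach multiple of 4; total 16 bytes, alignment 4
m10 at 0 (size 16, align 1) → ends 16
m4 at 16 (size 2, align 1) → ends 18
m14 at 18 (size 8, align 1) → ends 26
m17 at 26 (size 1, align 1) → ends 27
m18 at 27 (size 2, align 1) → ends 29
m15 at 29 (size 8, align 1) → ends 37
m8 at 37 (size 1, align 1) → ends 38
m1 at 38 (size 12, align 1) → ends 50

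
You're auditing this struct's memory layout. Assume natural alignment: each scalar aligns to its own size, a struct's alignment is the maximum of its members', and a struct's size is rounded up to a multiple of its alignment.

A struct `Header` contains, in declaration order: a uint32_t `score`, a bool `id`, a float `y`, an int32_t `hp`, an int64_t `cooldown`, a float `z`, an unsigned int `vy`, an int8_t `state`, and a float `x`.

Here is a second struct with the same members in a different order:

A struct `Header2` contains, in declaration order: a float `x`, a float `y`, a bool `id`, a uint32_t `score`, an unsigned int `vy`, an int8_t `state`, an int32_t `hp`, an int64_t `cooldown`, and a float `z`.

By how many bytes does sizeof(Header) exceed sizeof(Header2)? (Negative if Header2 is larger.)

-8

score at 0 (size 4, align 4) → ends 4
id at 4 (size 1, align 1) → ends 5
pad 3 to align 4 for y
y at 8 (size 4, align 4) → ends 12
hp at 12 (size 4, align 4) → ends 16
cooldown at 16 (size 8, align 8) → ends 24
z at 24 (size 4, align 4) → ends 28
vy at 28 (size 4, align 4) → ends 32
state at 32 (size 1, align 1) → ends 33
pad 3 to align 4 for x
x at 36 (size 4, align 4) → ends 40
total 40 bytes, alignment 8
— Header2 —
x at 0 (size 4, align 4) → ends 4
y at 4 (size 4, align 4) → ends 8
id at 8 (size 1, align 1) → ends 9
pad 3 to align 4 for score
score at 12 (size 4, align 4) → ends 16
vy at 16 (size 4, align 4) → ends 20
state at 20 (size 1, align 1) → ends 21
pad 3 to align 4 for hp
hp at 24 (size 4, align 4) → ends 28
pad 4 to align 8 for cooldown
cooldown at 32 (size 8, align 8) → ends 40
z at 40 (size 4, align 4) → ends 44
tail pad 4 to reach multiple of 8
total 48 bytes, alignment 8
40 − 48 = -8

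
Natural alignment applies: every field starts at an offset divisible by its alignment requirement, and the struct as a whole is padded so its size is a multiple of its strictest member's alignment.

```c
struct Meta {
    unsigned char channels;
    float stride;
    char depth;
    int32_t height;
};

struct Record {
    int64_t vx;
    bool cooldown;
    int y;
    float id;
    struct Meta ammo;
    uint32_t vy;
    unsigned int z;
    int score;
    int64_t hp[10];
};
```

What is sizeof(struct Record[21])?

2688

Meta: @0: channels [1B, align 1] → 1; +3 pad (align 4); @4: stride [4B, align 4] → 8; @8: depth [1B, align 1] → 9; +3 pad (align 4); @12: height [4B, align 4] → 16; size 16, align 4
@0: vx [8B, align 8] → 8
@8: cooldown [1B, align 1] → 9
+3 pad (align 4)
@12: y [4B, align 4] → 16
@16: id [4B, align 4] → 20
@20: ammo [16B, align 4] → 36
@36: vy [4B, align 4] → 40
@40: z [4B, align 4] → 44
@44: score [4B, align 4] → 48
@48: hp [80B, align 8] → 128
size 128, align 8
array of 21: 21 × 128 = 2688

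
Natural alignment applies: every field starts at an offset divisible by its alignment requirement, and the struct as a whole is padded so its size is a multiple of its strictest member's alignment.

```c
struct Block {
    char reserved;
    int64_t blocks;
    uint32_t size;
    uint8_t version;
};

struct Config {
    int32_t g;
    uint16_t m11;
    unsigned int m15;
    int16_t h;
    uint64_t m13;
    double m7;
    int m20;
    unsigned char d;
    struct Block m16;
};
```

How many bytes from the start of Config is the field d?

36

Block: @0: reserved [1B, align 1] → 1; +7 pad (align 8); @8: blocks [8B, align 8] → 16; @16: size [4B, align 4] → 20; @20: version [1B, align 1] → 21; +3 tail pad (align 8); size 24, align 8
@0: g [4B, align 4] → 4
@4: m11 [2B, align 2] → 6
+2 pad (align 4)
@8: m15 [4B, align 4] → 12
@12: h [2B, align 2] → 14
+2 pad (align 8)
@16: m13 [8B, align 8] → 24
@24: m7 [8B, align 8] → 32
@32: m20 [4B, align 4] → 36
@36: d [1B, align 1] → 37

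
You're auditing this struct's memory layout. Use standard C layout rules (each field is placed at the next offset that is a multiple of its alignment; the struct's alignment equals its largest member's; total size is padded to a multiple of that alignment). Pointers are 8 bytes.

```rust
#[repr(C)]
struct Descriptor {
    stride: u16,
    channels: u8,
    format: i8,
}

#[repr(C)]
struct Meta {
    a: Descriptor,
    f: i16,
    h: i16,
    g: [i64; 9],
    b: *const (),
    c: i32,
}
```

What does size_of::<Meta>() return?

Descriptor: stride at 0 (size 2, align 2) → ends 2; channels at 2 (size 1, align 1) → ends 3; format at 3 (size 1, align 1) → ends 4; total 4 bytes, alignment 2
a at 0 (size 4, align 2) → ends 4
f at 4 (size 2, align 2) → ends 6
h at 6 (size 2, align 2) → ends 8
g at 8 (size 72, align 8) → ends 80
b at 80 (size 8, align 8) → ends 88
c at 88 (size 4, align 4) → ends 92
tail pad 4 to reach multiple of 8
total 96 bytes, alignment 8

96 bytes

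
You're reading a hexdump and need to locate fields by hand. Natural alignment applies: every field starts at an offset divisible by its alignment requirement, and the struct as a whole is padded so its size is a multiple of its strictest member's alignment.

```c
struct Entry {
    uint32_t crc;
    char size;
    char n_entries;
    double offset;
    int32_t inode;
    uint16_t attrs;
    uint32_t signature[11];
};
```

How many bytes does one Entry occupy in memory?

0..4  crc  (4B, 4-aligned)
4..5  size  (1B, 1-aligned)
5..6  n_entries  (1B, 1-aligned)
6..8  -- padding (2B)
8..16  offset  (8B, 8-aligned)
16..20  inode  (4B, 4-aligned)
20..22  attrs  (2B, 2-aligned)
22..24  -- padding (2B)
24..68  signature  (44B, 4-aligned)
68..72  -- tail padding (4B)
sizeof = 72, alignof = 8

72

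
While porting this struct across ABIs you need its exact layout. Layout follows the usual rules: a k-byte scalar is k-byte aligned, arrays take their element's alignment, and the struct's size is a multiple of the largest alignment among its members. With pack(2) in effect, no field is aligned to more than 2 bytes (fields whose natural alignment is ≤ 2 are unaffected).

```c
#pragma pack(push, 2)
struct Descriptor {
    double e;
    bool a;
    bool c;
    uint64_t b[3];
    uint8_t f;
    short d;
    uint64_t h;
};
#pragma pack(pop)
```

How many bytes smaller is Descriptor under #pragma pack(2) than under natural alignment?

natural layout:
  e at 0 (size 8, align 8) → ends 8
  a at 8 (size 1, align 1) → ends 9
  c at 9 (size 1, align 1) → ends 10
  pad 6 to align 8 for b
  b at 16 (size 24, align 8) → ends 40
  f at 40 (size 1, align 1) → ends 41
  pad 1 to align 2 for d
  d at 42 (size 2, align 2) → ends 44
  pad 4 to align 8 for h
  h at 48 (size 8, align 8) → ends 56
  total 56 bytes, alignment 8
packed(2) layout:
  e at 0 (size 8, align 2) → ends 8
  a at 8 (size 1, align 1) → ends 9
  c at 9 (size 1, align 1) → ends 10
  b at 10 (size 24, align 2) → ends 34
  f at 34 (size 1, align 1) → ends 35
  pad 1 to align 2 for d
  d at 36 (size 2, align 2) → ends 38
  h at 38 (size 8, align 2) → ends 46
  total 46 bytes, alignment 2
56 − 46 = 10

10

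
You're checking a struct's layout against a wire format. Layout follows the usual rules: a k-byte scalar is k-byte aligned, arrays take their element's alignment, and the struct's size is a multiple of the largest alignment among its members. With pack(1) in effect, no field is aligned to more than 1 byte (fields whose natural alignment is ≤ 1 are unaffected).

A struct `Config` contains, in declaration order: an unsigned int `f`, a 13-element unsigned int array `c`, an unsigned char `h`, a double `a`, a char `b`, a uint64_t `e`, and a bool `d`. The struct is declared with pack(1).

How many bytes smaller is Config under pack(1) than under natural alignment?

21

natural layout:
  @0: f [4B, align 4] → 4
  @4: c [52B, align 4] → 56
  @56: h [1B, align 1] → 57
  +7 pad (align 8)
  @64: a [8B, align 8] → 72
  @72: b [1B, align 1] → 73
  +7 pad (align 8)
  @80: e [8B, align 8] → 88
  @88: d [1B, align 1] → 89
  +7 tail pad (align 8)
  size 96, align 8
packed(1) layout:
  @0: f [4B, align 1] → 4
  @4: c [52B, align 1] → 56
  @56: h [1B, align 1] → 57
  @57: a [8B, align 1] → 65
  @65: b [1B, align 1] → 66
  @66: e [8B, align 1] → 74
  @74: d [1B, align 1] → 75
  size 75, align 1
96 − 75 = 21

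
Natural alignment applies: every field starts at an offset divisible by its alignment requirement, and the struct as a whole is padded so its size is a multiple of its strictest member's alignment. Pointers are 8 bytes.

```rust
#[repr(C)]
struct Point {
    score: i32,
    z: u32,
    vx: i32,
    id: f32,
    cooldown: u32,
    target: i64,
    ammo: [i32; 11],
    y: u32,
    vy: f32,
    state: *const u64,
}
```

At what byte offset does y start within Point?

0..4  score  (4B, 4-aligned)
4..8  z  (4B, 4-aligned)
8..12  vx  (4B, 4-aligned)
12..16  id  (4B, 4-aligned)
16..20  cooldown  (4B, 4-aligned)
20..24  -- padding (4B)
24..32  target  (8B, 8-aligned)
32..76  ammo  (44B, 4-aligned)
76..80  y  (4B, 4-aligned)

76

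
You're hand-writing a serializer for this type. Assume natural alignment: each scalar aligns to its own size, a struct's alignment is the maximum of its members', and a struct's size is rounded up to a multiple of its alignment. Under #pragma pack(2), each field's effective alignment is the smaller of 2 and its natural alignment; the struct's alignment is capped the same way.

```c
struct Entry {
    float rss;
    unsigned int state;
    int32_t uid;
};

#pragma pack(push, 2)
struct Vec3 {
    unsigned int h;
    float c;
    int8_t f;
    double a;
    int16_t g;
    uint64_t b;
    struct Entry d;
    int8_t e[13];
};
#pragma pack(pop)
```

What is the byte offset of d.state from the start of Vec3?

Entry: 0..4  rss  (4B, 4-aligned); 4..8  state  (4B, 4-aligned); 8..12  uid  (4B, 4-aligned); sizeof = 12, alignof = 4
0..4  h  (4B, 2-aligned)
4..8  c  (4B, 2-aligned)
8..9  f  (1B, 1-aligned)
9..10  -- padding (1B)
10..18  a  (8B, 2-aligned)
18..20  g  (2B, 2-aligned)
20..28  b  (8B, 2-aligned)
28..40  d  (12B, 2-aligned)
within Entry: state at 4
28 + 4 = 32

32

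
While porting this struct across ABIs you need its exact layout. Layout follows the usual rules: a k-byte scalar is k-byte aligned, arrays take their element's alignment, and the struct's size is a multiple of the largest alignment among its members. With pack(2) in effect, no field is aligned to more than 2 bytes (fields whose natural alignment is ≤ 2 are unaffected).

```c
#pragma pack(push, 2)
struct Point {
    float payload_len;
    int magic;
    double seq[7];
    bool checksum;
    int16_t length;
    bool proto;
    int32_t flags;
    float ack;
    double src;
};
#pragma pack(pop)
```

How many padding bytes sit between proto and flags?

0..4  payload_len  (4B, 2-aligned)
4..8  magic  (4B, 2-aligned)
8..64  seq  (56B, 2-aligned)
64..65  checksum  (1B, 1-aligned)
65..66  -- padding (1B)
66..68  length  (2B, 2-aligned)
68..69  proto  (1B, 1-aligned)
69..70  -- padding (1B)
70..74  flags  (4B, 2-aligned)

1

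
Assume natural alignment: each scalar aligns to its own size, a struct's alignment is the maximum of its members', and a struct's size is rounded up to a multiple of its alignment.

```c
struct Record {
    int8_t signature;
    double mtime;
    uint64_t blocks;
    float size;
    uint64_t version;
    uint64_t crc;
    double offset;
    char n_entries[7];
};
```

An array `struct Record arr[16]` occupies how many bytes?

signature at 0 (size 1, align 1) → ends 1
pad 7 to align 8 for mtime
mtime at 8 (size 8, align 8) → ends 16
blocks at 16 (size 8, align 8) → ends 24
size at 24 (size 4, align 4) → ends 28
pad 4 to align 8 for version
version at 32 (size 8, align 8) → ends 40
crc at 40 (size 8, align 8) → ends 48
offset at 48 (size 8, align 8) → ends 56
n_entries at 56 (size 7, align 1) → ends 63
tail pad 1 to reach multiple of 8
total 64 bytes, alignment 8
array of 16: 16 × 64 = 1024

1024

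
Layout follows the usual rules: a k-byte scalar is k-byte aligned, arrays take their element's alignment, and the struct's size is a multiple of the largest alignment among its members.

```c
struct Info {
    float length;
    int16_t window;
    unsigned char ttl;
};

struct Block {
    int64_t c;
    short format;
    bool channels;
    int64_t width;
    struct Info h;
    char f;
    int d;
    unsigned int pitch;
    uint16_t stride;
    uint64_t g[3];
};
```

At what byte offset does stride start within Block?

44

Info: 0..4  length  (4B, 4-aligned); 4..6  window  (2B, 2-aligned); 6..7  ttl  (1B, 1-aligned); 7..8  -- tail padding (1B); sizeof = 8, alignof = 4
0..8  c  (8B, 8-aligned)
8..10  format  (2B, 2-aligned)
10..11  channels  (1B, 1-aligned)
11..16  -- padding (5B)
16..24  width  (8B, 8-aligned)
24..32  h  (8B, 4-aligned)
32..33  f  (1B, 1-aligned)
33..36  -- padding (3B)
36..40  d  (4B, 4-aligned)
40..44  pitch  (4B, 4-aligned)
44..46  stride  (2B, 2-aligned)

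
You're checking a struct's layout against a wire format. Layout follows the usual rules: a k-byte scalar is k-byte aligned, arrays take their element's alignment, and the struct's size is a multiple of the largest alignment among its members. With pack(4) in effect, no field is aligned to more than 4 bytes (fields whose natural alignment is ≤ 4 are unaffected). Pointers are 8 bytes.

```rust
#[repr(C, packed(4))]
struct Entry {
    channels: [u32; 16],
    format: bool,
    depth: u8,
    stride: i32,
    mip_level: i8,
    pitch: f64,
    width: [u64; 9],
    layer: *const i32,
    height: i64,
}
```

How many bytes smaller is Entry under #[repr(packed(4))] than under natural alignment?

natural layout:
  channels at 0 (size 64, align 4) → ends 64
  format at 64 (size 1, align 1) → ends 65
  depth at 65 (size 1, align 1) → ends 66
  pad 2 to align 4 for stride
  stride at 68 (size 4, align 4) → ends 72
  mip_level at 72 (size 1, align 1) → ends 73
  pad 7 to align 8 for pitch
  pitch at 80 (size 8, align 8) → ends 88
  width at 88 (size 72, align 8) → ends 160
  layer at 160 (size 8, align 8) → ends 168
  height at 168 (size 8, align 8) → ends 176
  total 176 bytes, alignment 8
packed(4) layout:
  channels at 0 (size 64, align 4) → ends 64
  format at 64 (size 1, align 1) → ends 65
  depth at 65 (size 1, align 1) → ends 66
  pad 2 to align 4 for stride
  stride at 68 (size 4, align 4) → ends 72
  mip_level at 72 (size 1, align 1) → ends 73
  pad 3 to align 4 for pitch
  pitch at 76 (size 8, align 4) → ends 84
  width at 84 (size 72, align 4) → ends 156
  layer at 156 (size 8, align 4) → ends 164
  height at 164 (size 8, align 4) → ends 172
  total 172 bytes, alignment 4
176 − 172 = 4

4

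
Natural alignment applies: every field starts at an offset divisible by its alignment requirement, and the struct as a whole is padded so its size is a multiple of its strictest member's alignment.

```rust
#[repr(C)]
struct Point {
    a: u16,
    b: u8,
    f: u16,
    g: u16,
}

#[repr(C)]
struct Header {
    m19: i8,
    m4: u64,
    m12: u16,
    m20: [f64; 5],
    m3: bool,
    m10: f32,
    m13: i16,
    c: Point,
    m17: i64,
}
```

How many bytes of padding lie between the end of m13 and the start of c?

0

Point: a at 0 (size 2, align 2) → ends 2; b at 2 (size 1, align 1) → ends 3; pad 1 to align 2 for f; f at 4 (size 2, align 2) → ends 6; g at 6 (size 2, align 2) → ends 8; total 8 bytes, alignment 2
m19 at 0 (size 1, align 1) → ends 1
pad 7 to align 8 for m4
m4 at 8 (size 8, align 8) → ends 16
m12 at 16 (size 2, align 2) → ends 18
pad 6 to align 8 for m20
m20 at 24 (size 40, align 8) → ends 64
m3 at 64 (size 1, align 1) → ends 65
pad 3 to align 4 for m10
m10 at 68 (size 4, align 4) → ends 72
m13 at 72 (size 2, align 2) → ends 74
c at 74 (size 8, align 2) → ends 82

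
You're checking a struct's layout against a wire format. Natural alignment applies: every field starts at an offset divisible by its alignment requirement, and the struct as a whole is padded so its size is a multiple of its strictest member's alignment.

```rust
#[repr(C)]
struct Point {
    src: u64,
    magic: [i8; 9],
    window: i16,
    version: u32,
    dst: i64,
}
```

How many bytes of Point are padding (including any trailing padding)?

0..8  src  (8B, 8-aligned)
8..17  magic  (9B, 1-aligned)
17..18  -- padding (1B)
18..20  window  (2B, 2-aligned)
20..24  version  (4B, 4-aligned)
24..32  dst  (8B, 8-aligned)
sizeof = 32, alignof = 8
data bytes 31, size 32 → padding 1

1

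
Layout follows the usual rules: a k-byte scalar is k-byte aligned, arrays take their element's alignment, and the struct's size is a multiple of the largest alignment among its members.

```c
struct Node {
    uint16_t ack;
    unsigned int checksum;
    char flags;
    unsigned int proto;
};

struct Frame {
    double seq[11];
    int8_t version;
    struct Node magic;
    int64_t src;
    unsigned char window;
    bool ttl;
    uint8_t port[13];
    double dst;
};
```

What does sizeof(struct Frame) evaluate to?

144 bytes

Node: 0..2  ack  (2B, 2-aligned); 2..4  -- padding (2B); 4..8  checksum  (4B, 4-aligned); 8..9  flags  (1B, 1-aligned); 9..12  -- padding (3B); 12..16  proto  (4B, 4-aligned); sizeof = 16, alignof = 4
0..88  seq  (88B, 8-aligned)
88..89  version  (1B, 1-aligned)
89..92  -- padding (3B)
92..108  magic  (16B, 4-aligned)
108..112  -- padding (4B)
112..120  src  (8B, 8-aligned)
120..121  window  (1B, 1-aligned)
121..122  ttl  (1B, 1-aligned)
122..135  port  (13B, 1-aligned)
135..136  -- padding (1B)
136..144  dst  (8B, 8-aligned)
sizeof = 144, alignof = 8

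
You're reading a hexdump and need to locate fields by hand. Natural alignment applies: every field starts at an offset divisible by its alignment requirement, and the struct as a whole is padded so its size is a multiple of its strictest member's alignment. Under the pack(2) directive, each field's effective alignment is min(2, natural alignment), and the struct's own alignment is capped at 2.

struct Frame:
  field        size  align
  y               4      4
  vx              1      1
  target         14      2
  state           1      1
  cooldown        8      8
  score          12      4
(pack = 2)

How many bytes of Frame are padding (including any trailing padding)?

y at 0 (size 4, align 2) → ends 4
vx at 4 (size 1, align 1) → ends 5
pad 1 to align 2 for target
target at 6 (size 14, align 2) → ends 20
state at 20 (size 1, align 1) → ends 21
pad 1 to align 2 for cooldown
cooldown at 22 (size 8, align 2) → ends 30
score at 30 (size 12, align 2) → ends 42
total 42 bytes, alignment 2
data bytes 40, size 42 → padding 2

2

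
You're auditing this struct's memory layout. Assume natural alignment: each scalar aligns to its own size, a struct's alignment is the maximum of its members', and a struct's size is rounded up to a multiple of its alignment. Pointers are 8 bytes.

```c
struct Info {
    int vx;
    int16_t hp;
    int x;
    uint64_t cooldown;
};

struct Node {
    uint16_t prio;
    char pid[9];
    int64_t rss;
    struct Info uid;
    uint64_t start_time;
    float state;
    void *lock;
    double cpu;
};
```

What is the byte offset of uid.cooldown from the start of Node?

40

Info: 0..4  vx  (4B, 4-aligned); 4..6  hp  (2B, 2-aligned); 6..8  -- padding (2B); 8..12  x  (4B, 4-aligned); 12..16  -- padding (4B); 16..24  cooldown  (8B, 8-aligned); sizeof = 24, alignof = 8
0..2  prio  (2B, 2-aligned)
2..11  pid  (9B, 1-aligned)
11..16  -- padding (5B)
16..24  rss  (8B, 8-aligned)
24..48  uid  (24B, 8-aligned)
within Info: cooldown at 16
24 + 16 = 40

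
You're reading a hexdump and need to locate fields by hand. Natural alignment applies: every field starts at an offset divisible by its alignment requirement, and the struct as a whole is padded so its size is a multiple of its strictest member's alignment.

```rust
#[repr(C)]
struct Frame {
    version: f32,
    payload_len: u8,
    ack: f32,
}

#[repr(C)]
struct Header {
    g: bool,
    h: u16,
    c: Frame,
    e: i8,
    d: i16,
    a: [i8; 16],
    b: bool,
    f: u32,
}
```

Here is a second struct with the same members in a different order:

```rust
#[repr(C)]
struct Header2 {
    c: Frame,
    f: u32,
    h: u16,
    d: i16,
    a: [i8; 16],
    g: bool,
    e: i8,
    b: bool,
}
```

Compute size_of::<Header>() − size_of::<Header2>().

4

Frame: version at 0 (size 4, align 4) → ends 4; payload_len at 4 (size 1, align 1) → ends 5; pad 3 to align 4 for ack; ack at 8 (size 4, align 4) → ends 12; total 12 bytes, alignment 4
g at 0 (size 1, align 1) → ends 1
pad 1 to align 2 for h
h at 2 (size 2, align 2) → ends 4
c at 4 (size 12, align 4) → ends 16
e at 16 (size 1, align 1) → ends 17
pad 1 to align 2 for d
d at 18 (size 2, align 2) → ends 20
a at 20 (size 16, align 1) → ends 36
b at 36 (size 1, align 1) → ends 37
pad 3 to align 4 for f
f at 40 (size 4, align 4) → ends 44
total 44 bytes, alignment 4
— Header2 —
c at 0 (size 12, align 4) → ends 12
f at 12 (size 4, align 4) → ends 16
h at 16 (size 2, align 2) → ends 18
d at 18 (size 2, align 2) → ends 20
a at 20 (size 16, align 1) → ends 36
g at 36 (size 1, align 1) → ends 37
e at 37 (size 1, align 1) → ends 38
b at 38 (size 1, align 1) → ends 39
tail pad 1 to reach multiple of 4
total 40 bytes, alignment 4
44 − 40 = 4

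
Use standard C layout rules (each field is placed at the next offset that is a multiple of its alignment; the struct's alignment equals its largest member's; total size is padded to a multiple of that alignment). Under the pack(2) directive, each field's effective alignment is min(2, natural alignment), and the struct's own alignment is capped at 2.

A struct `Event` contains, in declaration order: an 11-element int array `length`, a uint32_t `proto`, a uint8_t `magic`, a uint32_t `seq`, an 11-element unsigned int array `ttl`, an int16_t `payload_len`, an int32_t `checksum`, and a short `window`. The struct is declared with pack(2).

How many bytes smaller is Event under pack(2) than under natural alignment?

natural layout:
  length at 0 (size 44, align 4) → ends 44
  proto at 44 (size 4, align 4) → ends 48
  magic at 48 (size 1, align 1) → ends 49
  pad 3 to align 4 for seq
  seq at 52 (size 4, align 4) → ends 56
  ttl at 56 (size 44, align 4) → ends 100
  payload_len at 100 (size 2, align 2) → ends 102
  pad 2 to align 4 for checksum
  checksum at 104 (size 4, align 4) → ends 108
  window at 108 (size 2, align 2) → ends 110
  tail pad 2 to reach multiple of 4
  total 112 bytes, alignment 4
packed(2) layout:
  length at 0 (size 44, align 2) → ends 44
  proto at 44 (size 4, align 2) → ends 48
  magic at 48 (size 1, align 1) → ends 49
  pad 1 to align 2 for seq
  seq at 50 (size 4, align 2) → ends 54
  ttl at 54 (size 44, align 2) → ends 98
  payload_len at 98 (size 2, align 2) → ends 100
  checksum at 100 (size 4, align 2) → ends 104
  window at 104 (size 2, align 2) → ends 106
  total 106 bytes, alignment 2
112 − 106 = 6

6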